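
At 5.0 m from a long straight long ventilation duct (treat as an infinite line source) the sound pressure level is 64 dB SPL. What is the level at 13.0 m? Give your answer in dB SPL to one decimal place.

Line-source attenuation: ΔL = 10·log₁₀(r₂/r₁) = 10·log₁₀(13.0/5.0) = 4.150 dB.
L₂ = 64 − 10·log₁₀(13.0/5.0) = 64 − 4.150 = 59.85 dB SPL.

59.9 dB SPL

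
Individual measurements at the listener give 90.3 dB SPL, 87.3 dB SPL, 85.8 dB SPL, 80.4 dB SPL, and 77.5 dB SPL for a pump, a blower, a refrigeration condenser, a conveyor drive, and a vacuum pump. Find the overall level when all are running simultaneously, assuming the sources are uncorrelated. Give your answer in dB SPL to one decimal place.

For uncorrelated sources the intensities add, so convert each level to linear form, sum, and take 10·log₁₀ of the total.
Σ 10^(L/10) = 10^(90.3/10) + 10^(87.3/10) + 10^(85.8/10) + 10^(80.4/10) + 10^(77.5/10) = 2.155e+09.
L_total = 10·log₁₀(2.155e+09) = 93.33 dB SPL.

93.3 dB SPL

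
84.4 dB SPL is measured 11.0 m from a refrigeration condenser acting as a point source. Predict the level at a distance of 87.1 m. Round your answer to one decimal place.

For a point source, L₂ = L₁ − 20·log₁₀(r₂/r₁).
L₂ = 84.4 − 20·log₁₀(87.1/11.0) = 84.4 − 17.973 = 66.43 dB SPL.

66.4 dB SPL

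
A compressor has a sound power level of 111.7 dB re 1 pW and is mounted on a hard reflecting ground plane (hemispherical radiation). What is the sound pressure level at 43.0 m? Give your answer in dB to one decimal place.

71.0 dB

The power spreads over a hemisphere of area 2π·r², so L_p = L_w − 10·log₁₀(2π·r²).
2π·r² = 1.162e+04 m², 10·log₁₀ of that is 40.651 dB.
L_p = 111.7 − 40.651 = 71.05 dB.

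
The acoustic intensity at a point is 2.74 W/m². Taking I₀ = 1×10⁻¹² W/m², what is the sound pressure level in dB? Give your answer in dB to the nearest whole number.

L = 10·log₁₀(I/I₀) = 10·log₁₀(2.74/10⁻¹²) = 10·log₁₀(2.74×10^12).
L = 10·(0.4378 + 12) = 124.38 dB.

124 dB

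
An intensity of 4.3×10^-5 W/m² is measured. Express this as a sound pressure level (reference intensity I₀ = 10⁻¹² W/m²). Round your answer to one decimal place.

L = 10·log₁₀(I/I₀) = 10·log₁₀(4.3×10^-5/10⁻¹²) = 10·log₁₀(4.3×10^7).
L = 10·(0.6335 + 7) = 76.33 dB.

76.3 dB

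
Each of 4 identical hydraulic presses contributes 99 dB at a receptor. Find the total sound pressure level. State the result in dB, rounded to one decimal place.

N identical incoherent sources raise the level by 10·log₁₀ N.
L_total = 99 + 10·log₁₀(4) = 99 + 6.021 = 105.02 dB.

105.0 dB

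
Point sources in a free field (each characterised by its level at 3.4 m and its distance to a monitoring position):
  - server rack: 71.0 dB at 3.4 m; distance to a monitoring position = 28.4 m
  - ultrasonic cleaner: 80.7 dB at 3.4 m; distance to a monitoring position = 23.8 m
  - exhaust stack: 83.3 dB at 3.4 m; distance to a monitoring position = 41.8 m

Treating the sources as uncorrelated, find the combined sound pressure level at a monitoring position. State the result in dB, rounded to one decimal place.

66.0 dB

First find each source's level at the receiver (point-source: −20·log₁₀(r/r_ref)), then combine on an intensity basis.
server rack: 71.0 − 20·log₁₀(28.4/3.4) = 71.0 − 18.44 = 52.56 dB.
ultrasonic cleaner: 80.7 − 20·log₁₀(23.8/3.4) = 80.7 − 16.90 = 63.80 dB.
exhaust stack: 83.3 − 20·log₁₀(41.8/3.4) = 83.3 − 21.79 = 61.51 dB.
Σ 10^(L/10) = 3.993e+06 → L_total = 10·log₁₀(3.993e+06) = 66.01 dB.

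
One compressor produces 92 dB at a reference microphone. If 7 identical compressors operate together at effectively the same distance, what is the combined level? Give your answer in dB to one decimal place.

100.5 dB

N identical incoherent sources raise the level by 10·log₁₀ N.
L_total = 92 + 10·log₁₀(7) = 92 + 8.451 = 100.45 dB.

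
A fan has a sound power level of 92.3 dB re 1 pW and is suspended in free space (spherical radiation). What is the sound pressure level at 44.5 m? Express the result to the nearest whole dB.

48 dB

L_p = L_w − 10·log₁₀(4π·r²) with r = 44.5 m.
4π·r² = 2.488e+04 m², 10·log₁₀ of that is 43.959 dB.
L_p = 92.3 − 43.959 = 48.34 dB.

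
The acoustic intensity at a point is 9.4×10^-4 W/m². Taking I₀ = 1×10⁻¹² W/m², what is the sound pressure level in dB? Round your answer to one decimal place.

Dividing by I₀ shifts the exponent by 12: I/I₀ = 9.4×10^8.
L = 10·(0.9731 + 8) = 89.73 dB.

89.7 dB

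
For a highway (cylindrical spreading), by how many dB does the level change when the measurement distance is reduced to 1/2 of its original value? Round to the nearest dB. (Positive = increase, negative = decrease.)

With cylindrical spreading the level changes by −10·log₁₀(r₂/r₁).
ΔL = −10·log₁₀(0.5) = +3.01 dB.

+3 dB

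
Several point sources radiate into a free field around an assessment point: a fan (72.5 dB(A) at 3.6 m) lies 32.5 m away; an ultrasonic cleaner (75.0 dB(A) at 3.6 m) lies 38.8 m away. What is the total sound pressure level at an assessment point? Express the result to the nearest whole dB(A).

Apply inverse-square spreading to bring every level to the receiver, then sum 10^(L/10).
fan: 72.5 − 20·log₁₀(32.5/3.6) = 72.5 − 19.11 = 53.39 dB(A).
ultrasonic cleaner: 75.0 − 20·log₁₀(38.8/3.6) = 75.0 − 20.65 = 54.35 dB(A).
Σ 10^(L/10) = 4.904e+05 → L_total = 10·log₁₀(4.904e+05) = 56.91 dB(A).

57 dB(A)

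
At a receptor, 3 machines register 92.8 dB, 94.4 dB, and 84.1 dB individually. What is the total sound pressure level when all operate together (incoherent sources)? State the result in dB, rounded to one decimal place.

Incoherent sources combine by intensity addition: L_total = 10·log₁₀(Σ 10^(L_i/10)).
Σ 10^(L/10) = 10^(92.8/10) + 10^(94.4/10) + 10^(84.1/10) = 4.917e+09.
L_total = 10·log₁₀(4.917e+09) = 96.92 dB.

96.9 dB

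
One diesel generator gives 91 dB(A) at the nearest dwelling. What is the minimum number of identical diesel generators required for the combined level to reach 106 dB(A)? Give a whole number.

32

N identical sources give L₁ + 10·log₁₀ N, so require 10·log₁₀ N ≥ 106 − 91 = 15.0 dB.
N ≥ 10^(15.0/10) = 31.623, so N = 32.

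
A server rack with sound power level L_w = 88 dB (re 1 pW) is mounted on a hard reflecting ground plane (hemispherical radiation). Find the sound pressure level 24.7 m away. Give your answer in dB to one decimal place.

L_p = L_w − 10·log₁₀(2π·r²) with r = 24.7 m.
2π·r² = 3833 m², 10·log₁₀ of that is 35.836 dB.
L_p = 88 − 35.836 = 52.16 dB.

52.2 dB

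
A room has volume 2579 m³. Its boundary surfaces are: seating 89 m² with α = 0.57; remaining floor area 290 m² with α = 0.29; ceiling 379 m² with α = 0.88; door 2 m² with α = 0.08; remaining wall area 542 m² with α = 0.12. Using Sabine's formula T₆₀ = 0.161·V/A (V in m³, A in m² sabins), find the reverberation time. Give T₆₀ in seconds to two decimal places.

A = Σ Sᵢαᵢ = 89·0.57 + 290·0.29 + 379·0.88 + 2·0.08 + 542·0.12 = 533.55 m².
T₆₀ = 0.161·V/A = 0.161·2579/533.55 = 0.778 s.

0.78 s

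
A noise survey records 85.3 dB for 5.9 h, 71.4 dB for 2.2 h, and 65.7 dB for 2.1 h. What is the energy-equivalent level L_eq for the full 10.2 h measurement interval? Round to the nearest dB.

Weight each interval's intensity by its duration and average over T = 10.2 h:
Σ tᵢ·10^(Lᵢ/10) = 5.9·10^(85.3/10) + 2.2·10^(71.4/10) + 2.1·10^(65.7/10) = 2.037e+09.
L_eq = 10·log₁₀(2.037e+09/10.2) = 83.00 dB.

83 dB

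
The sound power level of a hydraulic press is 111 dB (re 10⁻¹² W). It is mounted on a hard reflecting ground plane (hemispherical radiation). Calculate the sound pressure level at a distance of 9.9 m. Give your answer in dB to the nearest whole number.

The power spreads over a hemisphere of area 2π·r², so L_p = L_w − 10·log₁₀(2π·r²).
2π·r² = 615.8 m², 10·log₁₀ of that is 27.895 dB.
L_p = 111 − 27.895 = 83.11 dB.

83 dB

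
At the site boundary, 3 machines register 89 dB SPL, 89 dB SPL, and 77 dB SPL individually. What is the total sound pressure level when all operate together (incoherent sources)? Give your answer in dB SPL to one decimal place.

Incoherent sources combine by intensity addition: L_total = 10·log₁₀(Σ 10^(L_i/10)).
Σ 10^(L/10) = 10^(89/10) + 10^(89/10) + 10^(77/10) = 1.639e+09.
L_total = 10·log₁₀(1.639e+09) = 92.15 dB SPL.

92.1 dB SPL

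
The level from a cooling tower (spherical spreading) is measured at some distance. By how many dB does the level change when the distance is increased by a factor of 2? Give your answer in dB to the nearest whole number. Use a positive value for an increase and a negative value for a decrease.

A point source loses 6 dB per doubling of distance; generally ΔL = −20·log₁₀(r₂/r₁).
ΔL = −20·log₁₀(2) = -6.02 dB.

-6 dB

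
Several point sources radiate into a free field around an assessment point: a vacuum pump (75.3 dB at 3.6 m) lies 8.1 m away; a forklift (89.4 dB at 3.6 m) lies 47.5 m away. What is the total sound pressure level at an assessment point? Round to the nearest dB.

71 dB

Apply inverse-square spreading to bring every level to the receiver, then sum 10^(L/10).
vacuum pump: 75.3 − 20·log₁₀(8.1/3.6) = 75.3 − 7.04 = 68.26 dB.
forklift: 89.4 − 20·log₁₀(47.5/3.6) = 89.4 − 22.41 = 66.99 dB.
Σ 10^(L/10) = 1.170e+07 → L_total = 10·log₁₀(1.170e+07) = 70.68 dB.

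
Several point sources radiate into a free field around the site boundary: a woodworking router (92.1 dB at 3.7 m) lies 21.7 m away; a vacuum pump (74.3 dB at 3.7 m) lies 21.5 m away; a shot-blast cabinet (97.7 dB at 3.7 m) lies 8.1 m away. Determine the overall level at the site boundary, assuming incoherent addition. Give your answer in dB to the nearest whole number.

First find each source's level at the receiver (point-source: −20·log₁₀(r/r_ref)), then combine on an intensity basis.
woodworking router: 92.1 − 20·log₁₀(21.7/3.7) = 92.1 − 15.37 = 76.73 dB.
vacuum pump: 74.3 − 20·log₁₀(21.5/3.7) = 74.3 − 15.28 = 59.02 dB.
shot-blast cabinet: 97.7 − 20·log₁₀(8.1/3.7) = 97.7 − 6.81 = 90.89 dB.
Σ 10^(L/10) = 1.277e+09 → L_total = 10·log₁₀(1.277e+09) = 91.06 dB.

91 dB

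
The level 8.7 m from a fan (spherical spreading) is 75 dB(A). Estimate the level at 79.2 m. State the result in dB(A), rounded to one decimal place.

Point-source attenuation: ΔL = 20·log₁₀(r₂/r₁) = 20·log₁₀(79.2/8.7) = 19.184 dB.
L₂ = 75 − 20·log₁₀(79.2/8.7) = 75 − 19.184 = 55.82 dB(A).

55.8 dB(A)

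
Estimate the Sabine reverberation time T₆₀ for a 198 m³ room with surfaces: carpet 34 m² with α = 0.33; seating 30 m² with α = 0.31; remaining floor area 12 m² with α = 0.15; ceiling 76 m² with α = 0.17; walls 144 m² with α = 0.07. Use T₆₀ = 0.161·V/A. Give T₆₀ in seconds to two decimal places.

Summing Sᵢαᵢ: 34·0.33 + 30·0.31 + 12·0.15 + 76·0.17 + 144·0.07 = 45.32 m².
T₆₀ = 0.161·V/A = 0.161·198/45.32 = 0.703 s.

0.70 s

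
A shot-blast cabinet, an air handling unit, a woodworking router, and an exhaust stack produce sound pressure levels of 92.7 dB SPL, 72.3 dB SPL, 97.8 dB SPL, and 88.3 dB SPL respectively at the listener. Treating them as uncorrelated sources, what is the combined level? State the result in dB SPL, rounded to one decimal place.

Incoherent sources combine by intensity addition: L_total = 10·log₁₀(Σ 10^(L_i/10)).
Σ 10^(L/10) = 10^(92.7/10) + 10^(72.3/10) + 10^(97.8/10) + 10^(88.3/10) = 8.581e+09.
L_total = 10·log₁₀(8.581e+09) = 99.34 dB SPL.

99.3 dB SPL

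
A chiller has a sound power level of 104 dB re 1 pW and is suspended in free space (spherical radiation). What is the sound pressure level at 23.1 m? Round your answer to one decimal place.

Free-field spherical radiation: L_p = L_w − 10·log₁₀(4π·r²), r = 23.1 m.
4π·r² = 6706 m², 10·log₁₀ of that is 38.264 dB.
L_p = 104 − 38.264 = 65.74 dB.

65.7 dB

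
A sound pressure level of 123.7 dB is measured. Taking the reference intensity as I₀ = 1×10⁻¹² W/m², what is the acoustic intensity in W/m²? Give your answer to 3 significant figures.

2.34 W/m²

I/I₀ = 10^(123.7/10) = 2.344e+12, so I = 2.344e+12 × 10⁻¹² W/m².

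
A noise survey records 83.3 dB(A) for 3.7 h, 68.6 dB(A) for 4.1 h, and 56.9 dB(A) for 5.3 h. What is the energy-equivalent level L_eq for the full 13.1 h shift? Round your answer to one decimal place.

78.0 dB(A)

Weight each interval's intensity by its duration and average over T = 13.1 h:
Σ tᵢ·10^(Lᵢ/10) = 3.7·10^(83.3/10) + 4.1·10^(68.6/10) + 5.3·10^(56.9/10) = 8.233e+08.
L_eq = 10·log₁₀(8.233e+08/13.1) = 77.98 dB(A).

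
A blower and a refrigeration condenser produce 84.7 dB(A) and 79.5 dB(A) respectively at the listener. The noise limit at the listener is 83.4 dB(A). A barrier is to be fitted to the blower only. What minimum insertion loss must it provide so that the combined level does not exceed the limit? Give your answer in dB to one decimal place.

3.6 dB

The untreated sources together contribute 10^(79.5/10) = 8.913e+07, i.e. 79.50 dB(A).
To meet 83.4 dB(A) overall, the treated blower may contribute at most 10^(83.4/10) − 8.913e+07 = 1.297e+08, i.e. 81.13 dB(A).
Required insertion loss = 84.7 − 81.13 = 3.57 dB.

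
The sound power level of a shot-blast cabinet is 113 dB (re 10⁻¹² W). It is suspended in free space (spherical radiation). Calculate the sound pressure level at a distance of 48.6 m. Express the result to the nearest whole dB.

Free-field spherical radiation: L_p = L_w − 10·log₁₀(4π·r²), r = 48.6 m.
4π·r² = 2.968e+04 m², 10·log₁₀ of that is 44.725 dB.
L_p = 113 − 44.725 = 68.28 dB.

68 dB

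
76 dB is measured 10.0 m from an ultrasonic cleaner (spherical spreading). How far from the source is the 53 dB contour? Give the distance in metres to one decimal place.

141.3 m

For a point source L₁ − L₂ = 20·log₁₀(r₂/r₁), so r₂ = r₁·10^((L₁−L₂)/20).
r₂ = 10.0·10^((76−53)/20) = 10.0·10^(23.0/20) = 141.25 m.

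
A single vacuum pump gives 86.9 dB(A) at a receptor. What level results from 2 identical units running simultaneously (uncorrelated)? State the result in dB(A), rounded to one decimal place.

89.9 dB(A)

L_total = L₁ + 10·log₁₀ N for N identical incoherent sources.
L_total = 86.9 + 10·log₁₀(2) = 86.9 + 3.010 = 89.91 dB(A).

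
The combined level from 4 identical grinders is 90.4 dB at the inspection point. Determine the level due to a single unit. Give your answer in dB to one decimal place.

84.4 dB

4 equal contributions raise the level by 10·log₁₀ 4 = 6.021 dB, so each unit alone gives 90.4 − 6.021.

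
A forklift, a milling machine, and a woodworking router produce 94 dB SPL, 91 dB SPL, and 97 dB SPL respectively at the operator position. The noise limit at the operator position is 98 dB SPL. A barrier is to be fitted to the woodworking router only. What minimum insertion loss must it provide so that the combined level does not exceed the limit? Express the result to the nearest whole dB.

Everything except the woodworking router sums to 10^(94/10) + 10^(91/10) = 3.771e+09 in linear terms, 95.76 dB SPL.
The limit corresponds to 10^(98/10) = 6.310e+09; subtracting the fixed part leaves 2.539e+09 for the woodworking router, i.e. 94.05 dB SPL.
So the woodworking router must be reduced from 97 to 94.05 dB SPL: IL = 2.95 dB.

3 dB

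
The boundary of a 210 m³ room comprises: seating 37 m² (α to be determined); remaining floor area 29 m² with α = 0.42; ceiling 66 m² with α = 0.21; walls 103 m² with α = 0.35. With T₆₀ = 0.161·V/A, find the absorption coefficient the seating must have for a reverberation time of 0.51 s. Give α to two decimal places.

Required total absorption A = 0.161·210/0.51 = 66.29 m².
Absorption from the other surfaces = 29·0.42 + 66·0.21 + 103·0.35 = 62.09 m², so the seating must supply 4.20 m² over 37 m².
α = 4.20/37 = 0.114.

0.11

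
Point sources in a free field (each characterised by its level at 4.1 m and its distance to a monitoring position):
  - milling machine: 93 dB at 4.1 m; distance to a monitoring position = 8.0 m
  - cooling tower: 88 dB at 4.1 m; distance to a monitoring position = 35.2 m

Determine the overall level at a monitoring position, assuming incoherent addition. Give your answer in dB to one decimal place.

87.3 dB

First find each source's level at the receiver (point-source: −20·log₁₀(r/r_ref)), then combine on an intensity basis.
milling machine: 93 − 20·log₁₀(8.0/4.1) = 93 − 5.81 = 87.19 dB.
cooling tower: 88 − 20·log₁₀(35.2/4.1) = 88 − 18.68 = 69.32 dB.
Σ 10^(L/10) = 5.326e+08 → L_total = 10·log₁₀(5.326e+08) = 87.26 dB.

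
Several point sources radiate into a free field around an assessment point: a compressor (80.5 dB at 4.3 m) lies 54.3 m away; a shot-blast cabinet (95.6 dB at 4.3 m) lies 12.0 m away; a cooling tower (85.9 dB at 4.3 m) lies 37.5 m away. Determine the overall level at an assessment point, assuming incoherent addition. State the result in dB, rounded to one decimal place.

86.7 dB

Apply inverse-square spreading to bring every level to the receiver, then sum 10^(L/10).
compressor: 80.5 − 20·log₁₀(54.3/4.3) = 80.5 − 22.03 = 58.47 dB.
shot-blast cabinet: 95.6 − 20·log₁₀(12.0/4.3) = 95.6 − 8.91 = 86.69 dB.
cooling tower: 85.9 − 20·log₁₀(37.5/4.3) = 85.9 − 18.81 = 67.09 dB.
Σ 10^(L/10) = 4.720e+08 → L_total = 10·log₁₀(4.720e+08) = 86.74 dB.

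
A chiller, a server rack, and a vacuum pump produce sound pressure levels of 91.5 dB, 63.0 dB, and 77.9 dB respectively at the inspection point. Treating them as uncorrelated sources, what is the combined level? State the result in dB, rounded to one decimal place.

For uncorrelated sources the intensities add, so convert each level to linear form, sum, and take 10·log₁₀ of the total.
Σ 10^(L/10) = 10^(91.5/10) + 10^(63.0/10) + 10^(77.9/10) = 1.476e+09.
L_total = 10·log₁₀(1.476e+09) = 91.69 dB.

91.7 dB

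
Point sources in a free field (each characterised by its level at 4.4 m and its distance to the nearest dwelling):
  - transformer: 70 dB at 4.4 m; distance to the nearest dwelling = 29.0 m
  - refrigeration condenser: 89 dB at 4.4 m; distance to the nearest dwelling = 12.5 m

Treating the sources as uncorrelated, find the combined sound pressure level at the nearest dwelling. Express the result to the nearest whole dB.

First find each source's level at the receiver (point-source: −20·log₁₀(r/r_ref)), then combine on an intensity basis.
transformer: 70 − 20·log₁₀(29.0/4.4) = 70 − 16.38 = 53.62 dB.
refrigeration condenser: 89 − 20·log₁₀(12.5/4.4) = 89 − 9.07 = 79.93 dB.
Σ 10^(L/10) = 9.865e+07 → L_total = 10·log₁₀(9.865e+07) = 79.94 dB.

80 dB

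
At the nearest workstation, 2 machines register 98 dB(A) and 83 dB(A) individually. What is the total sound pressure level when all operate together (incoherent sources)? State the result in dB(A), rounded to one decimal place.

For uncorrelated sources the intensities add, so convert each level to linear form, sum, and take 10·log₁₀ of the total.
Σ 10^(L/10) = 10^(98/10) + 10^(83/10) = 6.509e+09.
L_total = 10·log₁₀(6.509e+09) = 98.14 dB(A).

98.1 dB(A)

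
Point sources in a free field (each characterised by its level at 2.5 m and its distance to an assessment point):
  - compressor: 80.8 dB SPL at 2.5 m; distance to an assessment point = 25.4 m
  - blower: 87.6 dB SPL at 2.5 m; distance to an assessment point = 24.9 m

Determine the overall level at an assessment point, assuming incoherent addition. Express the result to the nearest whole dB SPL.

68 dB SPL

Apply inverse-square spreading to bring every level to the receiver, then sum 10^(L/10).
compressor: 80.8 − 20·log₁₀(25.4/2.5) = 80.8 − 20.14 = 60.66 dB SPL.
blower: 87.6 − 20·log₁₀(24.9/2.5) = 87.6 − 19.97 = 67.63 dB SPL.
Σ 10^(L/10) = 6.965e+06 → L_total = 10·log₁₀(6.965e+06) = 68.43 dB SPL.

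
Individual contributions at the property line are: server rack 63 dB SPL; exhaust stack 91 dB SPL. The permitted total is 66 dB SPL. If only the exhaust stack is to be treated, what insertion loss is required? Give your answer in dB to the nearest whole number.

28 dB

Fixed contribution from the other source: Σ 10^(L/10) = 10^(63/10) = 1.995e+06 (63.00 dB SPL).
The limit corresponds to 10^(66/10) = 3.981e+06; subtracting the fixed part leaves 1.986e+06 for the exhaust stack, i.e. 62.98 dB SPL.
So the exhaust stack must be reduced from 91 to 62.98 dB SPL: IL = 28.02 dB.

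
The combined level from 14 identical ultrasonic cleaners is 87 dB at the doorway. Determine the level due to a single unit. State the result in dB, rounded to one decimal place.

Dividing the total intensity by 14 lowers the level by 10·log₁₀ 14 = 11.461 dB: L₁ = 87 − 11.461.

75.5 dB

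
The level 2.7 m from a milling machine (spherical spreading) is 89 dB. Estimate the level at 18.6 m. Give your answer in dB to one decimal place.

72.2 dB

Point-source attenuation: ΔL = 20·log₁₀(r₂/r₁) = 20·log₁₀(18.6/2.7) = 16.763 dB.
L₂ = 89 − 20·log₁₀(18.6/2.7) = 89 − 16.763 = 72.24 dB.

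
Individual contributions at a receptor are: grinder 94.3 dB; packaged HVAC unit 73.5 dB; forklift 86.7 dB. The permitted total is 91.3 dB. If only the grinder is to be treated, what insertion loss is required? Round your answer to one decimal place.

Everything except the grinder sums to 10^(73.5/10) + 10^(86.7/10) = 4.901e+08 in linear terms, 86.90 dB.
The limit corresponds to 10^(91.3/10) = 1.349e+09; subtracting the fixed part leaves 8.588e+08 for the grinder, i.e. 89.34 dB.
So the grinder must be reduced from 94.3 to 89.34 dB: IL = 4.96 dB.

5.0 dB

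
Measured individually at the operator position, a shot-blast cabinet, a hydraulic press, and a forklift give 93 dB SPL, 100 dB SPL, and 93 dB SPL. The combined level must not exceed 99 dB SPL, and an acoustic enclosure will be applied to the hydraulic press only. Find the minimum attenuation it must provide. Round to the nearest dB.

The untreated sources together contribute 10^(93/10) + 10^(93/10) = 3.991e+09, i.e. 96.01 dB SPL.
To meet 99 dB SPL overall, the treated hydraulic press may contribute at most 10^(99/10) − 3.991e+09 = 3.953e+09, i.e. 95.97 dB SPL.
Required insertion loss = 100 − 95.97 = 4.03 dB.

4 dB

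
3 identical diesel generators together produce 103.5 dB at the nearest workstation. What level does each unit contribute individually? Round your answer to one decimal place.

3 equal contributions raise the level by 10·log₁₀ 3 = 4.771 dB, so each unit alone gives 103.5 − 4.771.

98.7 dB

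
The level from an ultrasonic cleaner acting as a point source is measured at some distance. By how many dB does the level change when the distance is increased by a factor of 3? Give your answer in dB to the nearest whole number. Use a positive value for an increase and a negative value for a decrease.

-10 dB

Point-source spreading: ΔL = −20·log₁₀(r₂/r₁).
ΔL = −20·log₁₀(3) = -9.54 dB.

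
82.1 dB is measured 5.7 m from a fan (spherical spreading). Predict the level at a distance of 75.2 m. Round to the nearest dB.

Spherical spreading from a point source gives a 20·log₁₀(r₂/r₁) drop.
L₂ = 82.1 − 20·log₁₀(75.2/5.7) = 82.1 − 22.407 = 59.69 dB.

60 dB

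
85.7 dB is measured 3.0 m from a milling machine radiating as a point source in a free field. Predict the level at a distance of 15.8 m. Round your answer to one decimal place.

Spherical spreading from a point source gives a 20·log₁₀(r₂/r₁) drop.
L₂ = 85.7 − 20·log₁₀(15.8/3.0) = 85.7 − 14.431 = 71.27 dB.

71.3 dB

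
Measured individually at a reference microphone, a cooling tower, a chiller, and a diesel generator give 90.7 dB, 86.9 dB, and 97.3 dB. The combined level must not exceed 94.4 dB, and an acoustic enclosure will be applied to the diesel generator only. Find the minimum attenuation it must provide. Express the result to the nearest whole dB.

7 dB

The untreated sources together contribute 10^(90.7/10) + 10^(86.9/10) = 1.665e+09, i.e. 92.21 dB.
The limit corresponds to 10^(94.4/10) = 2.754e+09; subtracting the fixed part leaves 1.090e+09 for the diesel generator, i.e. 90.37 dB.
Required insertion loss = 97.3 − 90.37 = 6.93 dB.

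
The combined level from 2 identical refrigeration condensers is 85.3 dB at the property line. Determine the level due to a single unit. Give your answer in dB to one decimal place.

82.3 dB

For N identical incoherent sources L_total = L₁ + 10·log₁₀ N, so L₁ = 85.3 − 10·log₁₀(2) = 85.3 − 3.010.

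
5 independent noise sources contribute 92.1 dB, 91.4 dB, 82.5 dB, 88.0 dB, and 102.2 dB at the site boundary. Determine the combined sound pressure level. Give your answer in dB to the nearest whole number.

103 dB

Incoherent sources combine by intensity addition: L_total = 10·log₁₀(Σ 10^(L_i/10)).
Σ 10^(L/10) = 10^(92.1/10) + 10^(91.4/10) + 10^(82.5/10) + 10^(88.0/10) + 10^(102.2/10) = 2.041e+10.
L_total = 10·log₁₀(2.041e+10) = 103.10 dB.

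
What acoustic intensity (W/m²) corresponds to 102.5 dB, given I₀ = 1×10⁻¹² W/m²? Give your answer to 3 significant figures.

I = I₀·10^(L/10) = 10⁻¹² × 10^(102.5/10) = 10^(-1.750).

0.0178 W/m²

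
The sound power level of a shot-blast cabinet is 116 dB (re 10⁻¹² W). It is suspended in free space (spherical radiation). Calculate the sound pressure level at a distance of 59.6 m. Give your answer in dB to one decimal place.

The power spreads over a sphere of area 4π·r², so L_p = L_w − 10·log₁₀(4π·r²).
4π·r² = 4.464e+04 m², 10·log₁₀ of that is 46.497 dB.
L_p = 116 − 46.497 = 69.50 dB.

69.5 dB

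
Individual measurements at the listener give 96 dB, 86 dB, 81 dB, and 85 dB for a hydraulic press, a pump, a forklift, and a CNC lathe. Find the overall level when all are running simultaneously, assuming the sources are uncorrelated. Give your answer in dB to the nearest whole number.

97 dB

Incoherent sources combine by intensity addition: L_total = 10·log₁₀(Σ 10^(L_i/10)).
Σ 10^(L/10) = 10^(96/10) + 10^(86/10) + 10^(81/10) + 10^(85/10) = 4.821e+09.
L_total = 10·log₁₀(4.821e+09) = 96.83 dB.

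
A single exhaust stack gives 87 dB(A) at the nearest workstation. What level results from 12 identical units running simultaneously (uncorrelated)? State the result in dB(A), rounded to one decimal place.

With 12 equal, uncorrelated contributions the intensity is 12× that of one unit, giving a rise of 10·log₁₀ 12.
L_total = 87 + 10·log₁₀(12) = 87 + 10.792 = 97.79 dB(A).

97.8 dB(A)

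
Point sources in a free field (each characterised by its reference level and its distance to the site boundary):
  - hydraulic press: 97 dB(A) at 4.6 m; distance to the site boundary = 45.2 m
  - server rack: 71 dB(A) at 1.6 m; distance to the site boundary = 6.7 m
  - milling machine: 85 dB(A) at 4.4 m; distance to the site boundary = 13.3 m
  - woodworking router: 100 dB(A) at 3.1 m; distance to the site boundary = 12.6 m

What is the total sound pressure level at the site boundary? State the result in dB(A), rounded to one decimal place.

Propagate each source to the receiver with L = L_ref − 20·log₁₀(r/r_ref), then add intensities.
hydraulic press: 97 − 20·log₁₀(45.2/4.6) = 97 − 19.85 = 77.15 dB(A).
server rack: 71 − 20·log₁₀(6.7/1.6) = 71 − 12.44 = 58.56 dB(A).
milling machine: 85 − 20·log₁₀(13.3/4.4) = 85 − 9.61 = 75.39 dB(A).
woodworking router: 100 − 20·log₁₀(12.6/3.1) = 100 − 12.18 = 87.82 dB(A).
Σ 10^(L/10) = 6.926e+08 → L_total = 10·log₁₀(6.926e+08) = 88.40 dB(A).

88.4 dB(A)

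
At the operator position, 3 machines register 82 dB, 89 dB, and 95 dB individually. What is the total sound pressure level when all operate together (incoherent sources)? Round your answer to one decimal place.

96.1 dB

Incoherent sources combine by intensity addition: L_total = 10·log₁₀(Σ 10^(L_i/10)).
Σ 10^(L/10) = 10^(82/10) + 10^(89/10) + 10^(95/10) = 4.115e+09.
L_total = 10·log₁₀(4.115e+09) = 96.14 dB.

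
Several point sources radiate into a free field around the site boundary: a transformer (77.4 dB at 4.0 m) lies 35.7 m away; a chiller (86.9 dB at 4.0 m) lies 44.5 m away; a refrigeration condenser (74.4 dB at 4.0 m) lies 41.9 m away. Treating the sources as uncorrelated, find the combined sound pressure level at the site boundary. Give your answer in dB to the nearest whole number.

Propagate each source to the receiver with L = L_ref − 20·log₁₀(r/r_ref), then add intensities.
transformer: 77.4 − 20·log₁₀(35.7/4.0) = 77.4 − 19.01 = 58.39 dB.
chiller: 86.9 − 20·log₁₀(44.5/4.0) = 86.9 − 20.93 = 65.97 dB.
refrigeration condenser: 74.4 − 20·log₁₀(41.9/4.0) = 74.4 − 20.40 = 54.00 dB.
Σ 10^(L/10) = 4.898e+06 → L_total = 10·log₁₀(4.898e+06) = 66.90 dB.

67 dB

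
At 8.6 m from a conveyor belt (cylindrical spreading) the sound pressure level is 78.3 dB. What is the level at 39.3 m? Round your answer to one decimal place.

71.7 dB

Line-source attenuation: ΔL = 10·log₁₀(r₂/r₁) = 10·log₁₀(39.3/8.6) = 6.599 dB.
L₂ = 78.3 − 10·log₁₀(39.3/8.6) = 78.3 − 6.599 = 71.70 dB.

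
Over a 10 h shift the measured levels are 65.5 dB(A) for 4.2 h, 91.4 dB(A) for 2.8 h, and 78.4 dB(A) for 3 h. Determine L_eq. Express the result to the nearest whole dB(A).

86 dB(A)

The energy average is taken in the linear domain: L_eq = 10·log₁₀[(Σ tᵢ·10^(Lᵢ/10))/T], T = 10 h.
Σ tᵢ·10^(Lᵢ/10) = 4.2·10^(65.5/10) + 2.8·10^(91.4/10) + 3·10^(78.4/10) = 4.088e+09.
L_eq = 10·log₁₀(4.088e+09/10) = 86.11 dB(A).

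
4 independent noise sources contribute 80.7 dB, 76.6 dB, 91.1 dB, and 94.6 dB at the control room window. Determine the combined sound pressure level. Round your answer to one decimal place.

96.4 dB

For uncorrelated sources the intensities add, so convert each level to linear form, sum, and take 10·log₁₀ of the total.
Σ 10^(L/10) = 10^(80.7/10) + 10^(76.6/10) + 10^(91.1/10) + 10^(94.6/10) = 4.335e+09.
L_total = 10·log₁₀(4.335e+09) = 96.37 dB.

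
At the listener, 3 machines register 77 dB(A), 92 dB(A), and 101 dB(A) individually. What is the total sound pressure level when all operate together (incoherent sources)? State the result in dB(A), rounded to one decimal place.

For uncorrelated sources the intensities add, so convert each level to linear form, sum, and take 10·log₁₀ of the total.
Σ 10^(L/10) = 10^(77/10) + 10^(92/10) + 10^(101/10) = 1.422e+10.
L_total = 10·log₁₀(1.422e+10) = 101.53 dB(A).

101.5 dB(A)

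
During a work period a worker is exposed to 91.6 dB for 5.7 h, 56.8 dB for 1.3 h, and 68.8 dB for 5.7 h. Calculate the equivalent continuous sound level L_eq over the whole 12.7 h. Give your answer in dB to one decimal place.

88.1 dB

Weight each interval's intensity by its duration and average over T = 12.7 h:
Σ tᵢ·10^(Lᵢ/10) = 5.7·10^(91.6/10) + 1.3·10^(56.8/10) + 5.7·10^(68.8/10) = 8.283e+09.
L_eq = 10·log₁₀(8.283e+09/12.7) = 88.14 dB.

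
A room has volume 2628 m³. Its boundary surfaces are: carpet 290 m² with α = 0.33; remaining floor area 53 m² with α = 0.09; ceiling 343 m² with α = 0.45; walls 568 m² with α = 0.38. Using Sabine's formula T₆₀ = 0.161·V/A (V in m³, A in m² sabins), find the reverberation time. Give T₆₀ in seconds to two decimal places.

0.90 s

A = Σ Sᵢαᵢ = 290·0.33 + 53·0.09 + 343·0.45 + 568·0.38 = 470.66 m².
T₆₀ = 0.161·V/A = 0.161·2628/470.66 = 0.899 s.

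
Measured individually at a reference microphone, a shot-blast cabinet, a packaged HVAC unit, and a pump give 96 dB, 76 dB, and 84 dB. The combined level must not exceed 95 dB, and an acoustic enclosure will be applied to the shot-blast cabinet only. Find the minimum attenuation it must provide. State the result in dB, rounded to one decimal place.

Everything except the shot-blast cabinet sums to 10^(76/10) + 10^(84/10) = 2.910e+08 in linear terms, 84.64 dB.
The limit corresponds to 10^(95/10) = 3.162e+09; subtracting the fixed part leaves 2.871e+09 for the shot-blast cabinet, i.e. 94.58 dB.
Required insertion loss = 96 − 94.58 = 1.42 dB.

1.4 dB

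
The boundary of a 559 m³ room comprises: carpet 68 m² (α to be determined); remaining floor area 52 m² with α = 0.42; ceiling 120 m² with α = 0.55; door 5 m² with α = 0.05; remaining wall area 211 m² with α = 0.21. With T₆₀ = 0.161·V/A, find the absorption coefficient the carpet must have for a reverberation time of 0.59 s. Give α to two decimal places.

Required total absorption A = 0.161·559/0.59 = 152.54 m².
Absorption from the other surfaces = 52·0.42 + 120·0.55 + 5·0.05 + 211·0.21 = 132.40 m², so the carpet must supply 20.14 m² over 68 m².
α = 20.14/68 = 0.296.

0.30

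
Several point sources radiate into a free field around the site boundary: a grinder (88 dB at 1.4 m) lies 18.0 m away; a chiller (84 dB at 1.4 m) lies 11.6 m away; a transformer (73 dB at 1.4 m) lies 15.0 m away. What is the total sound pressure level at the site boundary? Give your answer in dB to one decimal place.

Propagate each source to the receiver with L = L_ref − 20·log₁₀(r/r_ref), then add intensities.
grinder: 88 − 20·log₁₀(18.0/1.4) = 88 − 22.18 = 65.82 dB.
chiller: 84 − 20·log₁₀(11.6/1.4) = 84 − 18.37 = 65.63 dB.
transformer: 73 − 20·log₁₀(15.0/1.4) = 73 − 20.60 = 52.40 dB.
Σ 10^(L/10) = 7.650e+06 → L_total = 10·log₁₀(7.650e+06) = 68.84 dB.

68.8 dB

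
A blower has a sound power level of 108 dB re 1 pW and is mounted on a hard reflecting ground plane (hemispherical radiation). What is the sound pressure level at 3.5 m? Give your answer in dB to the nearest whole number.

The power spreads over a hemisphere of area 2π·r², so L_p = L_w − 10·log₁₀(2π·r²).
2π·r² = 76.97 m², 10·log₁₀ of that is 18.863 dB.
L_p = 108 − 18.863 = 89.14 dB.

89 dB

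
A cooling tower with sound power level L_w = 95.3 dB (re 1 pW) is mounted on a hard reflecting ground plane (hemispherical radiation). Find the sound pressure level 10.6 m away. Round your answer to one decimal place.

L_p = L_w − 10·log₁₀(2π·r²) with r = 10.6 m.
2π·r² = 706 m², 10·log₁₀ of that is 28.488 dB.
L_p = 95.3 − 28.488 = 66.81 dB.

66.8 dB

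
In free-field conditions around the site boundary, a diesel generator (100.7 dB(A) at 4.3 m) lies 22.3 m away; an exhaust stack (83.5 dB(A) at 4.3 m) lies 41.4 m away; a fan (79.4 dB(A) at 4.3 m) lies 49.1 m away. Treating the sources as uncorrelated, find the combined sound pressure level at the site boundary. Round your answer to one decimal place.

86.4 dB(A)

First find each source's level at the receiver (point-source: −20·log₁₀(r/r_ref)), then combine on an intensity basis.
diesel generator: 100.7 − 20·log₁₀(22.3/4.3) = 100.7 − 14.30 = 86.40 dB(A).
exhaust stack: 83.5 − 20·log₁₀(41.4/4.3) = 83.5 − 19.67 = 63.83 dB(A).
fan: 79.4 − 20·log₁₀(49.1/4.3) = 79.4 − 21.15 = 58.25 dB(A).
Σ 10^(L/10) = 4.399e+08 → L_total = 10·log₁₀(4.399e+08) = 86.43 dB(A).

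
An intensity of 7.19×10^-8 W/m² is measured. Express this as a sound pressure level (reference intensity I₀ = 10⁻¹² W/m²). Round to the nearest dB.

L = 10·log₁₀(I/I₀) = 10·log₁₀(7.19×10^-8/10⁻¹²) = 10·log₁₀(7.19×10^4).
L = 10·(0.8567 + 4) = 48.57 dB.

49 dB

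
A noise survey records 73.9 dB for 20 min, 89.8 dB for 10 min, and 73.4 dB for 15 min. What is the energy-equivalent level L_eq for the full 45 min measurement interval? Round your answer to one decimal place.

L_eq = 10·log₁₀[(1/T)·Σ tᵢ·10^(Lᵢ/10)] with T = 45 min.
Σ tᵢ·10^(Lᵢ/10) = 20·10^(73.9/10) + 10·10^(89.8/10) + 15·10^(73.4/10) = 1.037e+10.
L_eq = 10·log₁₀(1.037e+10/45) = 83.63 dB.

83.6 dB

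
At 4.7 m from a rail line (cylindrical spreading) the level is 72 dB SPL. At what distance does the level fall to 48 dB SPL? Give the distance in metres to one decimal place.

The 24.0 dB drop corresponds to a distance ratio of 10^(24.0/10) for a line source.
r₂ = 4.7·10^((72−48)/10) = 4.7·10^(24.0/10) = 1180.59 m.

1180.6 m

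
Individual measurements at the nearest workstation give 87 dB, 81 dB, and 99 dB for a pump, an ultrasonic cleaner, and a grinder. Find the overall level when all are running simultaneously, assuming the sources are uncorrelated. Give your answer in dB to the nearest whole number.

99 dB

Incoherent sources combine by intensity addition: L_total = 10·log₁₀(Σ 10^(L_i/10)).
Σ 10^(L/10) = 10^(87/10) + 10^(81/10) + 10^(99/10) = 8.570e+09.
L_total = 10·log₁₀(8.570e+09) = 99.33 dB.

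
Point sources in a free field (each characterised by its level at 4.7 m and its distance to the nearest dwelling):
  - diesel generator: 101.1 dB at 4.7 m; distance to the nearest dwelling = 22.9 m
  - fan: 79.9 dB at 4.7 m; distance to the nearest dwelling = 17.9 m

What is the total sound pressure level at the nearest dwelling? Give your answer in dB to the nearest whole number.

87 dB

Propagate each source to the receiver with L = L_ref − 20·log₁₀(r/r_ref), then add intensities.
diesel generator: 101.1 − 20·log₁₀(22.9/4.7) = 101.1 − 13.75 = 87.35 dB.
fan: 79.9 − 20·log₁₀(17.9/4.7) = 79.9 − 11.62 = 68.28 dB.
Σ 10^(L/10) = 5.494e+08 → L_total = 10·log₁₀(5.494e+08) = 87.40 dB.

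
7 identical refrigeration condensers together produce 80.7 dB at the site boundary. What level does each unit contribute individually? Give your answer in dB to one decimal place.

Dividing the total intensity by 7 lowers the level by 10·log₁₀ 7 = 8.451 dB: L₁ = 80.7 − 8.451.

72.2 dB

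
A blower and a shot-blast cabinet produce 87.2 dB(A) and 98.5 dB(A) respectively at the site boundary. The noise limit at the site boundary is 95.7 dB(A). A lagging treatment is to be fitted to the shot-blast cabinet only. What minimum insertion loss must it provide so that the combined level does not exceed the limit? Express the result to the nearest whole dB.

3 dB

The untreated sources together contribute 10^(87.2/10) = 5.248e+08, i.e. 87.20 dB(A).
The limit corresponds to 10^(95.7/10) = 3.715e+09; subtracting the fixed part leaves 3.191e+09 for the shot-blast cabinet, i.e. 95.04 dB(A).
So the shot-blast cabinet must be reduced from 98.5 to 95.04 dB(A): IL = 3.46 dB.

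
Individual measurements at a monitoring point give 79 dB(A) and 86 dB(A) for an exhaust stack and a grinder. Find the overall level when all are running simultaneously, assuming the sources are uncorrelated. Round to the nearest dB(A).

For uncorrelated sources the intensities add, so convert each level to linear form, sum, and take 10·log₁₀ of the total.
Σ 10^(L/10) = 10^(79/10) + 10^(86/10) = 4.775e+08.
L_total = 10·log₁₀(4.775e+08) = 86.79 dB(A).

87 dB(A)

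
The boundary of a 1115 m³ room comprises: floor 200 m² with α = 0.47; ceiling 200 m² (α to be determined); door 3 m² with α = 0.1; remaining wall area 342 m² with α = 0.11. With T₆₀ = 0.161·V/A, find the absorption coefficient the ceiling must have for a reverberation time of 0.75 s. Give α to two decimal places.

0.54

From T₆₀ = 0.161·V/A, the target T₆₀ = 0.75 s needs A = 0.161·1115/0.75 = 239.35 m².
Absorption from the other surfaces = 200·0.47 + 3·0.1 + 342·0.11 = 131.92 m², so the ceiling must supply 107.43 m² over 200 m².
α = 107.43/200 = 0.537.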